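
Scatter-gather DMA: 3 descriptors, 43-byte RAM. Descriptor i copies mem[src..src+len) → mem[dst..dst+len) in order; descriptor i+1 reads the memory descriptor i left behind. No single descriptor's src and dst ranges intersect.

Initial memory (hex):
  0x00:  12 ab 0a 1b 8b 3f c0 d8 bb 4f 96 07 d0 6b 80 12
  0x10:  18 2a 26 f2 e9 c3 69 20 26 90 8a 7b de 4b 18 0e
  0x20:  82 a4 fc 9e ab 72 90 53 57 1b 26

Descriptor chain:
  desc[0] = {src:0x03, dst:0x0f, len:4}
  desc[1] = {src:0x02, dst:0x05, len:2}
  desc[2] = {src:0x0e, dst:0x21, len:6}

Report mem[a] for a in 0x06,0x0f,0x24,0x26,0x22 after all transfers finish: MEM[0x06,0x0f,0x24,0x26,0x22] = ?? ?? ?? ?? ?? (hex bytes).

  after D0: wrote 4B at 0x0f = 1b8b3fc0
  after D1: wrote 2B at 0x05 = 0a1b
  after D2: wrote 6B at 0x21 = 801b8b3fc0f2
query mem[0x06]=0x1b, mem[0x0f]=0x1b, mem[0x24]=0x3f, mem[0x26]=0xf2, mem[0x22]=0x1b

MEM[0x06,0x0f,0x24,0x26,0x22] = 1b 1b 3f f2 1b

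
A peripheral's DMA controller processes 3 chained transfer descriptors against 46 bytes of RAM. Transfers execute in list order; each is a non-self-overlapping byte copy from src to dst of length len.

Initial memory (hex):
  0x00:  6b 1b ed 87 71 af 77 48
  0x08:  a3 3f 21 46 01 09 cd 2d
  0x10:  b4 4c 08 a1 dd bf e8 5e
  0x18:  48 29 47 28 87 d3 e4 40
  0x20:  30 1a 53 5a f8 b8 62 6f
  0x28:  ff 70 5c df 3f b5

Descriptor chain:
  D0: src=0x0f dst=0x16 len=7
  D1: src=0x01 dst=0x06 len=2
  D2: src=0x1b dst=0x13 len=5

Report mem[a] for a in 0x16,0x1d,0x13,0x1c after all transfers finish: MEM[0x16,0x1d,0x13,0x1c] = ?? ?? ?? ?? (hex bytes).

[0] 0x0f->0x16 len=7 : 2d b4 4c 08 a1 dd bf
[1] 0x01->0x06 len=2 : 1b ed
[2] 0x1b->0x13 len=5 : dd bf d3 e4 40
query mem[0x16]=0xe4, mem[0x1d]=0xd3, mem[0x13]=0xdd, mem[0x1c]=0xbf

MEM[0x16,0x1d,0x13,0x1c] = e4 d3 dd bf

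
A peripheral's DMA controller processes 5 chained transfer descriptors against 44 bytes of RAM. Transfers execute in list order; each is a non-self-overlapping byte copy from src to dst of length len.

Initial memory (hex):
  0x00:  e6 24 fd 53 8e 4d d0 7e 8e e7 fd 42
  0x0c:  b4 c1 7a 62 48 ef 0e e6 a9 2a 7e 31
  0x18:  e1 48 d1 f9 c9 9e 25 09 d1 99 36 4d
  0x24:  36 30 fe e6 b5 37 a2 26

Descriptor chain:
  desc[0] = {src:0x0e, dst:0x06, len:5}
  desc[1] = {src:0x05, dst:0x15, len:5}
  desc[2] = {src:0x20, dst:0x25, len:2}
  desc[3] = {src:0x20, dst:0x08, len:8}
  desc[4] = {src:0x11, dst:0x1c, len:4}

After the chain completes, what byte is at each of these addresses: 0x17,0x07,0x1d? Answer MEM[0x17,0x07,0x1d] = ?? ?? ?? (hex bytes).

#0 dst[0x06+5] := {0x7a,0x62,0x48,0xef,0x0e}
#1 dst[0x15+5] := {0x4d,0x7a,0x62,0x48,0xef}
#2 dst[0x25+2] := {0xd1,0x99}
#3 dst[0x08+8] := {0xd1,0x99,0x36,0x4d,0x36,0xd1,0x99,0xe6}
#4 dst[0x1c+4] := {0xef,0x0e,0xe6,0xa9}
query mem[0x17]=0x62, mem[0x07]=0x62, mem[0x1d]=0x0e

MEM[0x17,0x07,0x1d] = 62 62 0e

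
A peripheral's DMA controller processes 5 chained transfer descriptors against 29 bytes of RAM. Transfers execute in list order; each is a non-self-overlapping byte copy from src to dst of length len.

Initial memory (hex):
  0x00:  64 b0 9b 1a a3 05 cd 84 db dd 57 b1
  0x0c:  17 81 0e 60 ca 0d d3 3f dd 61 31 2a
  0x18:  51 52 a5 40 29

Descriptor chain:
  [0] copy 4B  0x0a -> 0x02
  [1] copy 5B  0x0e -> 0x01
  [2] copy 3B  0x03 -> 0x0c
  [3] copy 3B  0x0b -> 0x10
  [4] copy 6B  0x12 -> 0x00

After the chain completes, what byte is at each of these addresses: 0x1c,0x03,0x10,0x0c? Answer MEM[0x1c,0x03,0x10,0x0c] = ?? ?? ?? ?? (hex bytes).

  after D0: wrote 4B at 0x02 = 57b11781
  after D1: wrote 5B at 0x01 = 0e60ca0dd3
  after D2: wrote 3B at 0x0c = ca0dd3
  after D3: wrote 3B at 0x10 = b1ca0d
  after D4: wrote 6B at 0x00 = 0d3fdd61312a
query mem[0x1c]=0x29, mem[0x03]=0x61, mem[0x10]=0xb1, mem[0x0c]=0xca

MEM[0x1c,0x03,0x10,0x0c] = 29 61 b1 ca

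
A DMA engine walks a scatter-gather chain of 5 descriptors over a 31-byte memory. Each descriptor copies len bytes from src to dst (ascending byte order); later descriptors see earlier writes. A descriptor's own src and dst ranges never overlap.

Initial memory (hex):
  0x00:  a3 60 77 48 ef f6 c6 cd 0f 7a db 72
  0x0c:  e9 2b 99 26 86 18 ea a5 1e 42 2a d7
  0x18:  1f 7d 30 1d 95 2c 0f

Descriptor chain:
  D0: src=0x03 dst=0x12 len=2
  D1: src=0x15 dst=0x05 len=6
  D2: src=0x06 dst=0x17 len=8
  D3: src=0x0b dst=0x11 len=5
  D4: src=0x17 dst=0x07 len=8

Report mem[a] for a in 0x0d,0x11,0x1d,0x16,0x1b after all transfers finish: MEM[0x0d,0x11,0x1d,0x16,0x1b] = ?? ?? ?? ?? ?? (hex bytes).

MEM[0x0d,0x11,0x1d,0x16,0x1b] = e9 72 e9 2a 30

D0: mem[0x12..0x13] <- [48 ef]
D1: mem[0x05..0x0a] <- [42 2a d7 1f 7d 30]
D2: mem[0x17..0x1e] <- [2a d7 1f 7d 30 72 e9 2b]
D3: mem[0x11..0x15] <- [72 e9 2b 99 26]
D4: mem[0x07..0x0e] <- [2a d7 1f 7d 30 72 e9 2b]
query mem[0x0d]=0xe9, mem[0x11]=0x72, mem[0x1d]=0xe9, mem[0x16]=0x2a, mem[0x1b]=0x30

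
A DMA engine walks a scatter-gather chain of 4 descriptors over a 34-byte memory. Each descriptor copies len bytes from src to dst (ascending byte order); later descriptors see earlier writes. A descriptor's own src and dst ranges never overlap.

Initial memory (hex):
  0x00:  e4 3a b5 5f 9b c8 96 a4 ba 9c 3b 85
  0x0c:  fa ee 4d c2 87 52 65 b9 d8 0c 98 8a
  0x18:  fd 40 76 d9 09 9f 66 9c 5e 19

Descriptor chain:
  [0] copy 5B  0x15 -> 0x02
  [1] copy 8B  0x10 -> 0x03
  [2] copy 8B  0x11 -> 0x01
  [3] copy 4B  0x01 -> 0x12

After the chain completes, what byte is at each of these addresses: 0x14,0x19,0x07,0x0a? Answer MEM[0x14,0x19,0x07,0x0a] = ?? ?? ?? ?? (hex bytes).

MEM[0x14,0x19,0x07,0x0a] = b9 40 8a 8a

[0] 0x15->0x02 len=5 : 0c 98 8a fd 40
[1] 0x10->0x03 len=8 : 87 52 65 b9 d8 0c 98 8a
[2] 0x11->0x01 len=8 : 52 65 b9 d8 0c 98 8a fd
[3] 0x01->0x12 len=4 : 52 65 b9 d8
query mem[0x14]=0xb9, mem[0x19]=0x40, mem[0x07]=0x8a, mem[0x0a]=0x8a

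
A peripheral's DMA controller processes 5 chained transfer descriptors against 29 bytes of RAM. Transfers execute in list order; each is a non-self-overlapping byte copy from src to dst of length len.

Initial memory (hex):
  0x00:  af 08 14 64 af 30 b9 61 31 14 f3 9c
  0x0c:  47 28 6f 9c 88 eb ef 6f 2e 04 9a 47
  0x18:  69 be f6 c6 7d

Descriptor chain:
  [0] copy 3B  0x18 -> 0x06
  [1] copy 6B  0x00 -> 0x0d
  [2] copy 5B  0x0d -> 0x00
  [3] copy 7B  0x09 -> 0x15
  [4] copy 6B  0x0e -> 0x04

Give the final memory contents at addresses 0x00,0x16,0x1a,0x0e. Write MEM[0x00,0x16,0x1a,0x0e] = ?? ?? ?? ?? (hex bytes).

MEM[0x00,0x16,0x1a,0x0e] = af f3 08 08

D0: mem[0x06..0x08] <- [69 be f6]
D1: mem[0x0d..0x12] <- [af 08 14 64 af 30]
D2: mem[0x00..0x04] <- [af 08 14 64 af]
D3: mem[0x15..0x1b] <- [14 f3 9c 47 af 08 14]
D4: mem[0x04..0x09] <- [08 14 64 af 30 6f]
query mem[0x00]=0xaf, mem[0x16]=0xf3, mem[0x1a]=0x08, mem[0x0e]=0x08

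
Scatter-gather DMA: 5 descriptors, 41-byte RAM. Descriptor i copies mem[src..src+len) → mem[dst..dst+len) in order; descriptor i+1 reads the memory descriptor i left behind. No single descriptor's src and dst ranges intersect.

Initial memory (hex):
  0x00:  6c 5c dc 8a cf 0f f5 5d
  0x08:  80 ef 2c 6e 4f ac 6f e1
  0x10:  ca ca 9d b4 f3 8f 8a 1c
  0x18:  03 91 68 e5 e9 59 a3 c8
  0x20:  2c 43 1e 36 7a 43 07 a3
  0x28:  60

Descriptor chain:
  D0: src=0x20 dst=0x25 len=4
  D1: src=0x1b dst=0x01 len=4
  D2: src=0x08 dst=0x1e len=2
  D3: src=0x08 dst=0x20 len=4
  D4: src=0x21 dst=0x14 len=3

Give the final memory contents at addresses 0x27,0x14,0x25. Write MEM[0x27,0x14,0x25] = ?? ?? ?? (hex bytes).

MEM[0x27,0x14,0x25] = 1e ef 2c

#0 dst[0x25+4] := {0x2c,0x43,0x1e,0x36}
#1 dst[0x01+4] := {0xe5,0xe9,0x59,0xa3}
#2 dst[0x1e+2] := {0x80,0xef}
#3 dst[0x20+4] := {0x80,0xef,0x2c,0x6e}
#4 dst[0x14+3] := {0xef,0x2c,0x6e}
query mem[0x27]=0x1e, mem[0x14]=0xef, mem[0x25]=0x2c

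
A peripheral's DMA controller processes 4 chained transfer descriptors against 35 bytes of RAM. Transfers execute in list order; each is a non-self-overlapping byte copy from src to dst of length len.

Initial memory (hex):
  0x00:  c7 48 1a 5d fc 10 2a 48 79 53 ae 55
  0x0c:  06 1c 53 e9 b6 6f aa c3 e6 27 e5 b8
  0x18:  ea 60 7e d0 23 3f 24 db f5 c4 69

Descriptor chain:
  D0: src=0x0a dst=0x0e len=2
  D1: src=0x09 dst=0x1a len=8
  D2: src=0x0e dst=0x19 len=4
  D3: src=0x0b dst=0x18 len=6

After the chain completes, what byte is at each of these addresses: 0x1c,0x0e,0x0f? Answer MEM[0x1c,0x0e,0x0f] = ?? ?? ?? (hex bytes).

MEM[0x1c,0x0e,0x0f] = 55 ae 55

[0] 0x0a->0x0e len=2 : ae 55
[1] 0x09->0x1a len=8 : 53 ae 55 06 1c ae 55 b6
[2] 0x0e->0x19 len=4 : ae 55 b6 6f
[3] 0x0b->0x18 len=6 : 55 06 1c ae 55 b6
query mem[0x1c]=0x55, mem[0x0e]=0xae, mem[0x0f]=0x55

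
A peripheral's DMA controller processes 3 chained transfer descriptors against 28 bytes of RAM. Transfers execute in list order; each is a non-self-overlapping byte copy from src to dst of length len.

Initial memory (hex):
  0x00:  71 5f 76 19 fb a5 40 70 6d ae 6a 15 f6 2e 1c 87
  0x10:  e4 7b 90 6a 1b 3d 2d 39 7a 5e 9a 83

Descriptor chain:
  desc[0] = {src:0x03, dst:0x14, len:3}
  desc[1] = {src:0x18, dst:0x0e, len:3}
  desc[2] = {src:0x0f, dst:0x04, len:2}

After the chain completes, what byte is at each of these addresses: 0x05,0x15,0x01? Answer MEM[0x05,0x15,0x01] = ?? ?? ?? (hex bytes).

  after D0: wrote 3B at 0x14 = 19fba5
  after D1: wrote 3B at 0x0e = 7a5e9a
  after D2: wrote 2B at 0x04 = 5e9a
query mem[0x05]=0x9a, mem[0x15]=0xfb, mem[0x01]=0x5f

MEM[0x05,0x15,0x01] = 9a fb 5f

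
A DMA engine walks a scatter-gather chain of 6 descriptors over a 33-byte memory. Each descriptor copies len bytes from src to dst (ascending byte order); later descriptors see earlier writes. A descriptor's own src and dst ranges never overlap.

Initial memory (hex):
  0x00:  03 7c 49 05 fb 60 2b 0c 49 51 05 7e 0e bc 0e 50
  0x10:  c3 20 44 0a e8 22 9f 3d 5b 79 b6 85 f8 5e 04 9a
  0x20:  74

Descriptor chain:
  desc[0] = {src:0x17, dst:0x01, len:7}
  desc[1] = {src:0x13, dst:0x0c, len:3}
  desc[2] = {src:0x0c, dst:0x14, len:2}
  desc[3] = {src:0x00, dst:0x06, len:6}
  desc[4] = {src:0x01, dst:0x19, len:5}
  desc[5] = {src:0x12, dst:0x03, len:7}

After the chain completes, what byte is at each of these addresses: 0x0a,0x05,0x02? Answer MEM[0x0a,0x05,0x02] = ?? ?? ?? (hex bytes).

D0: mem[0x01..0x07] <- [3d 5b 79 b6 85 f8 5e]
D1: mem[0x0c..0x0e] <- [0a e8 22]
D2: mem[0x14..0x15] <- [0a e8]
D3: mem[0x06..0x0b] <- [03 3d 5b 79 b6 85]
D4: mem[0x19..0x1d] <- [3d 5b 79 b6 85]
D5: mem[0x03..0x09] <- [44 0a 0a e8 9f 3d 5b]
query mem[0x0a]=0xb6, mem[0x05]=0x0a, mem[0x02]=0x5b

MEM[0x0a,0x05,0x02] = b6 0a 5b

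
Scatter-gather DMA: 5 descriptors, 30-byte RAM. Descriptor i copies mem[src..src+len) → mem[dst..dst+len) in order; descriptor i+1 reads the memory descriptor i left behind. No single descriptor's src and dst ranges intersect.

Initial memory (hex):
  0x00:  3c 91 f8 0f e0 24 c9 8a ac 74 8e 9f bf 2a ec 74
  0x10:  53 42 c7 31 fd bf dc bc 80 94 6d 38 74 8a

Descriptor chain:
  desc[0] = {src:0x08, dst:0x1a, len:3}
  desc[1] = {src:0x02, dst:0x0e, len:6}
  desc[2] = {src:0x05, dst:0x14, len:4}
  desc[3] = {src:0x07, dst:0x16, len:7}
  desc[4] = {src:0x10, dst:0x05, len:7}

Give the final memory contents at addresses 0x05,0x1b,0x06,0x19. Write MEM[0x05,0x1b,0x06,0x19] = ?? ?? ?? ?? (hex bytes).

D0: mem[0x1a..0x1c] <- [ac 74 8e]
D1: mem[0x0e..0x13] <- [f8 0f e0 24 c9 8a]
D2: mem[0x14..0x17] <- [24 c9 8a ac]
D3: mem[0x16..0x1c] <- [8a ac 74 8e 9f bf 2a]
D4: mem[0x05..0x0b] <- [e0 24 c9 8a 24 c9 8a]
query mem[0x05]=0xe0, mem[0x1b]=0xbf, mem[0x06]=0x24, mem[0x19]=0x8e

MEM[0x05,0x1b,0x06,0x19] = e0 bf 24 8e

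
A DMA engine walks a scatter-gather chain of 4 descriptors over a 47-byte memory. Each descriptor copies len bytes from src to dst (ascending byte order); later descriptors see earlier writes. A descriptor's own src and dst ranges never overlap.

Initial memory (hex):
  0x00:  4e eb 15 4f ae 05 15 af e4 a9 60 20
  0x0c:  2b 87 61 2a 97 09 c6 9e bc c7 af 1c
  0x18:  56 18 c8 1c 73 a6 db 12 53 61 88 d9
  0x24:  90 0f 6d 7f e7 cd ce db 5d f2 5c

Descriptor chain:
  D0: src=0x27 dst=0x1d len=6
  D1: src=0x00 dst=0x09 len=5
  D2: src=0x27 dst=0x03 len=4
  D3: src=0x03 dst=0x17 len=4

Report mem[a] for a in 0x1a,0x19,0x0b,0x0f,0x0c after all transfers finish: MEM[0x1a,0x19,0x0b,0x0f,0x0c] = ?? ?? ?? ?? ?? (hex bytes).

[0] 0x27->0x1d len=6 : 7f e7 cd ce db 5d
[1] 0x00->0x09 len=5 : 4e eb 15 4f ae
[2] 0x27->0x03 len=4 : 7f e7 cd ce
[3] 0x03->0x17 len=4 : 7f e7 cd ce
query mem[0x1a]=0xce, mem[0x19]=0xcd, mem[0x0b]=0x15, mem[0x0f]=0x2a, mem[0x0c]=0x4f

MEM[0x1a,0x19,0x0b,0x0f,0x0c] = ce cd 15 2a 4f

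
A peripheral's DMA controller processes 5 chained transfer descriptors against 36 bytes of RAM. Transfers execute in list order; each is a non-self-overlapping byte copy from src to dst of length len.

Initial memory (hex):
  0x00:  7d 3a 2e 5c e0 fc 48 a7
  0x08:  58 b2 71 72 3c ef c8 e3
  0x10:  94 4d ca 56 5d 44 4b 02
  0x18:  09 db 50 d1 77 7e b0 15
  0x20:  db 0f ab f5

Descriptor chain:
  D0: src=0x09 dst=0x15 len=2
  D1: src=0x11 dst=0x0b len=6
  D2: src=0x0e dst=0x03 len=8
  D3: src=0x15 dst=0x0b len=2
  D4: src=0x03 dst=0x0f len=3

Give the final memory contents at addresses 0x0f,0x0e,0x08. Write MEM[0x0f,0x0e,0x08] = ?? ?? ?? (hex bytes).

MEM[0x0f,0x0e,0x08] = 5d 5d 56

#0 dst[0x15+2] := {0xb2,0x71}
#1 dst[0x0b+6] := {0x4d,0xca,0x56,0x5d,0xb2,0x71}
#2 dst[0x03+8] := {0x5d,0xb2,0x71,0x4d,0xca,0x56,0x5d,0xb2}
#3 dst[0x0b+2] := {0xb2,0x71}
#4 dst[0x0f+3] := {0x5d,0xb2,0x71}
query mem[0x0f]=0x5d, mem[0x0e]=0x5d, mem[0x08]=0x56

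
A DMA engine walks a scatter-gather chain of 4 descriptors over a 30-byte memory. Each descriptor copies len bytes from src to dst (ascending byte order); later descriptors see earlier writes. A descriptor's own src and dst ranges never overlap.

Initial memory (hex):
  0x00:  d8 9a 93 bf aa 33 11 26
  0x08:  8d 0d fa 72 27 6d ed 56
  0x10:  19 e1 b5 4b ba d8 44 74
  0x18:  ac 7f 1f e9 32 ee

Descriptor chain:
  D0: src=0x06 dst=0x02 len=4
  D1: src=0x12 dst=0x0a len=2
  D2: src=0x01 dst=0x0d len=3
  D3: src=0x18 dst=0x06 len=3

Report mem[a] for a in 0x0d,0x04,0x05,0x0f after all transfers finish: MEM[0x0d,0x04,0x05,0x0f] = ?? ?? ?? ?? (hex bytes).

D0: mem[0x02..0x05] <- [11 26 8d 0d]
D1: mem[0x0a..0x0b] <- [b5 4b]
D2: mem[0x0d..0x0f] <- [9a 11 26]
D3: mem[0x06..0x08] <- [ac 7f 1f]
query mem[0x0d]=0x9a, mem[0x04]=0x8d, mem[0x05]=0x0d, mem[0x0f]=0x26

MEM[0x0d,0x04,0x05,0x0f] = 9a 8d 0d 26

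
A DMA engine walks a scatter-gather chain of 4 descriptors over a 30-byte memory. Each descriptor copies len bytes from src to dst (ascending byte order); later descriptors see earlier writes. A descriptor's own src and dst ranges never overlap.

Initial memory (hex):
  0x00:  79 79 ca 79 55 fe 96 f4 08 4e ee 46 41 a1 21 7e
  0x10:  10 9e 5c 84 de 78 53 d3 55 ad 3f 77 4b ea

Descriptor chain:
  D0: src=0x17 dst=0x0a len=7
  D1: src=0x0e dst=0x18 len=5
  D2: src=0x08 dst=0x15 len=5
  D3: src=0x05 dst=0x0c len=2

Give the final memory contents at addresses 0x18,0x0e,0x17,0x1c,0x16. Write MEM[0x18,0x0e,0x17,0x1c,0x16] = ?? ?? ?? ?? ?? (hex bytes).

MEM[0x18,0x0e,0x17,0x1c,0x16] = 55 77 d3 5c 4e

[0] 0x17->0x0a len=7 : d3 55 ad 3f 77 4b ea
[1] 0x0e->0x18 len=5 : 77 4b ea 9e 5c
[2] 0x08->0x15 len=5 : 08 4e d3 55 ad
[3] 0x05->0x0c len=2 : fe 96
query mem[0x18]=0x55, mem[0x0e]=0x77, mem[0x17]=0xd3, mem[0x1c]=0x5c, mem[0x16]=0x4e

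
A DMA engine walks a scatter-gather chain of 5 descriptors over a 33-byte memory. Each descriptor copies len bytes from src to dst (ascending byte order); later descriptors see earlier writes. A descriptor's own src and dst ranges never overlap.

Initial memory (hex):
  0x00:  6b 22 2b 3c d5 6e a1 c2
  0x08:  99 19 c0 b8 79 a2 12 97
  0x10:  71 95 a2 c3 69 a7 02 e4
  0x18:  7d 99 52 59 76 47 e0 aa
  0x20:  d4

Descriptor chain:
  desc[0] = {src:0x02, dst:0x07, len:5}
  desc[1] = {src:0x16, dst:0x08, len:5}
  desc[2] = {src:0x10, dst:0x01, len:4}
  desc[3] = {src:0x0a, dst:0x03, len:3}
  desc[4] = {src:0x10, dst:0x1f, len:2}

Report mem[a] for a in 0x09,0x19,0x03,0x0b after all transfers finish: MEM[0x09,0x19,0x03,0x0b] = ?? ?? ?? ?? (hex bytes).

#0 dst[0x07+5] := {0x2b,0x3c,0xd5,0x6e,0xa1}
#1 dst[0x08+5] := {0x02,0xe4,0x7d,0x99,0x52}
#2 dst[0x01+4] := {0x71,0x95,0xa2,0xc3}
#3 dst[0x03+3] := {0x7d,0x99,0x52}
#4 dst[0x1f+2] := {0x71,0x95}
query mem[0x09]=0xe4, mem[0x19]=0x99, mem[0x03]=0x7d, mem[0x0b]=0x99

MEM[0x09,0x19,0x03,0x0b] = e4 99 7d 99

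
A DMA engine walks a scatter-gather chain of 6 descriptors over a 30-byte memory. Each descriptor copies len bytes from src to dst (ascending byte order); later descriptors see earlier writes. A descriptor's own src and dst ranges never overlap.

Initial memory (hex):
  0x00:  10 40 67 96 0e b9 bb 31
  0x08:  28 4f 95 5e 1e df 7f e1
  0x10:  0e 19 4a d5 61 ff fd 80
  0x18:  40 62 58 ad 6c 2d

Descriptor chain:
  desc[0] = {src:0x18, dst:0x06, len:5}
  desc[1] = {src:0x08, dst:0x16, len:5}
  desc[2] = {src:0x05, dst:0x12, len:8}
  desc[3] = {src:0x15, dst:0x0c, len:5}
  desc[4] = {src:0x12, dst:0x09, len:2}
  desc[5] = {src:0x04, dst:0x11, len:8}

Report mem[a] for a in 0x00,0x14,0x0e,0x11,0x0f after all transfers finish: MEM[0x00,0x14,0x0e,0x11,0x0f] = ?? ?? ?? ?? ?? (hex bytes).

  after D0: wrote 5B at 0x06 = 406258ad6c
  after D1: wrote 5B at 0x16 = 58ad6c5e1e
  after D2: wrote 8B at 0x12 = b9406258ad6c5e1e
  after D3: wrote 5B at 0x0c = 58ad6c5e1e
  after D4: wrote 2B at 0x09 = b940
  after D5: wrote 8B at 0x11 = 0eb9406258b9405e
query mem[0x00]=0x10, mem[0x14]=0x62, mem[0x0e]=0x6c, mem[0x11]=0x0e, mem[0x0f]=0x5e

MEM[0x00,0x14,0x0e,0x11,0x0f] = 10 62 6c 0e 5e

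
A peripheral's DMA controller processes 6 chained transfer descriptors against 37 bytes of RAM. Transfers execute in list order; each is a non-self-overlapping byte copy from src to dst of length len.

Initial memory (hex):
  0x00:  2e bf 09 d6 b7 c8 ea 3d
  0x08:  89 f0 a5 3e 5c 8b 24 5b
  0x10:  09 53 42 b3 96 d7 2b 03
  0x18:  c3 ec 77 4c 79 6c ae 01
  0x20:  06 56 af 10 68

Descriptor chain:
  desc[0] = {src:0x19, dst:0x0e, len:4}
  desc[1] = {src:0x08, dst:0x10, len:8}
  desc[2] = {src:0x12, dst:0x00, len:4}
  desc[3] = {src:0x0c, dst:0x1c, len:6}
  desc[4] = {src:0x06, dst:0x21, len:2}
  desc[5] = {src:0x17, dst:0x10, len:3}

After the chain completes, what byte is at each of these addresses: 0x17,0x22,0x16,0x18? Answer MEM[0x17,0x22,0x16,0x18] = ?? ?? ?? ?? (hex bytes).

[0] 0x19->0x0e len=4 : ec 77 4c 79
[1] 0x08->0x10 len=8 : 89 f0 a5 3e 5c 8b ec 77
[2] 0x12->0x00 len=4 : a5 3e 5c 8b
[3] 0x0c->0x1c len=6 : 5c 8b ec 77 89 f0
[4] 0x06->0x21 len=2 : ea 3d
[5] 0x17->0x10 len=3 : 77 c3 ec
query mem[0x17]=0x77, mem[0x22]=0x3d, mem[0x16]=0xec, mem[0x18]=0xc3

MEM[0x17,0x22,0x16,0x18] = 77 3d ec c3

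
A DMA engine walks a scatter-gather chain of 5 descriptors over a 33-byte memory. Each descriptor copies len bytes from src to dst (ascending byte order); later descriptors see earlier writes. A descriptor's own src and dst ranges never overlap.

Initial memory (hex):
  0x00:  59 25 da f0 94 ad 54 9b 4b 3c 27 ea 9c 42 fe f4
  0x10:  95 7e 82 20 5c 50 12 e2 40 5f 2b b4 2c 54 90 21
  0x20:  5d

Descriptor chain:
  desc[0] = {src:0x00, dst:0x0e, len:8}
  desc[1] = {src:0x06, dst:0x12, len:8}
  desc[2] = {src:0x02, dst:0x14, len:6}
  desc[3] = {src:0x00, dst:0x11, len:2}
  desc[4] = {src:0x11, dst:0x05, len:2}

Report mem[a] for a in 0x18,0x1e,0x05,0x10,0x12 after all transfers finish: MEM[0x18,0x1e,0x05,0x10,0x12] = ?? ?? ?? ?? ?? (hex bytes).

  after D0: wrote 8B at 0x0e = 5925daf094ad549b
  after D1: wrote 8B at 0x12 = 549b4b3c27ea9c42
  after D2: wrote 6B at 0x14 = daf094ad549b
  after D3: wrote 2B at 0x11 = 5925
  after D4: wrote 2B at 0x05 = 5925
query mem[0x18]=0x54, mem[0x1e]=0x90, mem[0x05]=0x59, mem[0x10]=0xda, mem[0x12]=0x25

MEM[0x18,0x1e,0x05,0x10,0x12] = 54 90 59 da 25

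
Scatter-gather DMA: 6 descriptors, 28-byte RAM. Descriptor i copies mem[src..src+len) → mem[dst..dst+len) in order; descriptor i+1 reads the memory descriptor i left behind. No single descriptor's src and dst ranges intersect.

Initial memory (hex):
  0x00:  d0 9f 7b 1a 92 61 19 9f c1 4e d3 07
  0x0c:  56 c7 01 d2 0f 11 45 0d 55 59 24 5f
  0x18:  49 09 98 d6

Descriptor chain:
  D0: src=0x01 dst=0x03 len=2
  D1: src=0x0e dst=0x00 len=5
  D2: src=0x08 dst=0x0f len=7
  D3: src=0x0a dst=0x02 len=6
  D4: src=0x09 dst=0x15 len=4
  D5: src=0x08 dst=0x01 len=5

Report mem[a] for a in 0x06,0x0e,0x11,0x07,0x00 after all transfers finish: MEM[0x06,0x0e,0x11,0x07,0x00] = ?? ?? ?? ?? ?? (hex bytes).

[0] 0x01->0x03 len=2 : 9f 7b
[1] 0x0e->0x00 len=5 : 01 d2 0f 11 45
[2] 0x08->0x0f len=7 : c1 4e d3 07 56 c7 01
[3] 0x0a->0x02 len=6 : d3 07 56 c7 01 c1
[4] 0x09->0x15 len=4 : 4e d3 07 56
[5] 0x08->0x01 len=5 : c1 4e d3 07 56
query mem[0x06]=0x01, mem[0x0e]=0x01, mem[0x11]=0xd3, mem[0x07]=0xc1, mem[0x00]=0x01

MEM[0x06,0x0e,0x11,0x07,0x00] = 01 01 d3 c1 01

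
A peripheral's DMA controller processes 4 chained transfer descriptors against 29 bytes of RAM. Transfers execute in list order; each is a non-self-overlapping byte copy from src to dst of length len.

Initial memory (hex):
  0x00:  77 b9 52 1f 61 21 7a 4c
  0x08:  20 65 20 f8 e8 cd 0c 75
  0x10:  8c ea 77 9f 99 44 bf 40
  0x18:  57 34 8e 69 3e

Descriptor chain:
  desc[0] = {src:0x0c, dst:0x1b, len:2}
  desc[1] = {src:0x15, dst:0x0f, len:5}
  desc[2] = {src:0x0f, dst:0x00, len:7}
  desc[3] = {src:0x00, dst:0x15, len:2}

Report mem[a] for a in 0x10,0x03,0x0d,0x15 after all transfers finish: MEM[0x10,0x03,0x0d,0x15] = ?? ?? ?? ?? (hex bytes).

D0: mem[0x1b..0x1c] <- [e8 cd]
D1: mem[0x0f..0x13] <- [44 bf 40 57 34]
D2: mem[0x00..0x06] <- [44 bf 40 57 34 99 44]
D3: mem[0x15..0x16] <- [44 bf]
query mem[0x10]=0xbf, mem[0x03]=0x57, mem[0x0d]=0xcd, mem[0x15]=0x44

MEM[0x10,0x03,0x0d,0x15] = bf 57 cd 44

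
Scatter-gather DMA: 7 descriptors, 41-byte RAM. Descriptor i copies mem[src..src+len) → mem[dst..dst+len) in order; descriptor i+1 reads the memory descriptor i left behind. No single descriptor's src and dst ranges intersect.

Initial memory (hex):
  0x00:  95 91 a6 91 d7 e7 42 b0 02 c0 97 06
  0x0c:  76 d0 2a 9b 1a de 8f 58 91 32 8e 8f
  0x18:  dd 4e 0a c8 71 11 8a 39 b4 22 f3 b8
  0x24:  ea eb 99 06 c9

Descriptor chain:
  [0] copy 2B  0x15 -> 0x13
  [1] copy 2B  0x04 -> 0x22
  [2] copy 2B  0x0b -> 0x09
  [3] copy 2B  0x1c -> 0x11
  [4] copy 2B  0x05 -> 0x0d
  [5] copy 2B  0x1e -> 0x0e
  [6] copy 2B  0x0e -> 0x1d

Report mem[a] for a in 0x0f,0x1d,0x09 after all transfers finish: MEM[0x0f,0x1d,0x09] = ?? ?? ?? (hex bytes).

MEM[0x0f,0x1d,0x09] = 39 8a 06

#0 dst[0x13+2] := {0x32,0x8e}
#1 dst[0x22+2] := {0xd7,0xe7}
#2 dst[0x09+2] := {0x06,0x76}
#3 dst[0x11+2] := {0x71,0x11}
#4 dst[0x0d+2] := {0xe7,0x42}
#5 dst[0x0e+2] := {0x8a,0x39}
#6 dst[0x1d+2] := {0x8a,0x39}
query mem[0x0f]=0x39, mem[0x1d]=0x8a, mem[0x09]=0x06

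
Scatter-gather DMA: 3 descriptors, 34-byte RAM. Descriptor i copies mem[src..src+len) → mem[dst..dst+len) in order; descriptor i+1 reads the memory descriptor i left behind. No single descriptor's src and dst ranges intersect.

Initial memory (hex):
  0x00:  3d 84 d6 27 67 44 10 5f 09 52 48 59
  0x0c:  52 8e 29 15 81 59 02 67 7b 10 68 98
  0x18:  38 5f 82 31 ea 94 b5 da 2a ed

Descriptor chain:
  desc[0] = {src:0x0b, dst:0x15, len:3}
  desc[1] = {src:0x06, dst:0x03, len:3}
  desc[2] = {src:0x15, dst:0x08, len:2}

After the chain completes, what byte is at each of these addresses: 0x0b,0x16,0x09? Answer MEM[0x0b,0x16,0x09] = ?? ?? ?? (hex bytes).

  after D0: wrote 3B at 0x15 = 59528e
  after D1: wrote 3B at 0x03 = 105f09
  after D2: wrote 2B at 0x08 = 5952
query mem[0x0b]=0x59, mem[0x16]=0x52, mem[0x09]=0x52

MEM[0x0b,0x16,0x09] = 59 52 52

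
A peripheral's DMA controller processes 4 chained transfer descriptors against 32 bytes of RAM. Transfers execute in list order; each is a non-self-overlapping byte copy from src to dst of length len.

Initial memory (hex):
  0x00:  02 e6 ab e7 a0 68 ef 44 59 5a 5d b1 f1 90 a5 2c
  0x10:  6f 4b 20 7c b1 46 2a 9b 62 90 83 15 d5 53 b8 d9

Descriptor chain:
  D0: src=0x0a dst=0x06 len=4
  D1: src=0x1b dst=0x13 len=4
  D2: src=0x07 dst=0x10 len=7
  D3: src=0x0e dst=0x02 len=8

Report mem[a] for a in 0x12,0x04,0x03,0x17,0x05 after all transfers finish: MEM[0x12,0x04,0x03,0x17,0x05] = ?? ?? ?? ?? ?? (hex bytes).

MEM[0x12,0x04,0x03,0x17,0x05] = 90 b1 2c 9b f1

[0] 0x0a->0x06 len=4 : 5d b1 f1 90
[1] 0x1b->0x13 len=4 : 15 d5 53 b8
[2] 0x07->0x10 len=7 : b1 f1 90 5d b1 f1 90
[3] 0x0e->0x02 len=8 : a5 2c b1 f1 90 5d b1 f1
query mem[0x12]=0x90, mem[0x04]=0xb1, mem[0x03]=0x2c, mem[0x17]=0x9b, mem[0x05]=0xf1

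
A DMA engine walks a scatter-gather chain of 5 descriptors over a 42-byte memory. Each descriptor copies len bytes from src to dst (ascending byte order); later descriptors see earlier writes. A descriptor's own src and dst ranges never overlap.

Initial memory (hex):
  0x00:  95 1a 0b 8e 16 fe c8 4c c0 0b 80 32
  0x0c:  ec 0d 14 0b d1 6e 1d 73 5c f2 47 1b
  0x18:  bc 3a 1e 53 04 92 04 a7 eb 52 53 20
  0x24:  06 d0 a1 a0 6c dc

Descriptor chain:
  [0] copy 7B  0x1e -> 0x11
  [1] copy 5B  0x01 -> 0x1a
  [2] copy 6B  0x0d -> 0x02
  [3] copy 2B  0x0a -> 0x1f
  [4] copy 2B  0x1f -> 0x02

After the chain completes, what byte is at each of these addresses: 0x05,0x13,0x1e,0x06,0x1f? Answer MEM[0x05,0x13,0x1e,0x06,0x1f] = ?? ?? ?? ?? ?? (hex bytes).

MEM[0x05,0x13,0x1e,0x06,0x1f] = d1 eb fe 04 80

D0: mem[0x11..0x17] <- [04 a7 eb 52 53 20 06]
D1: mem[0x1a..0x1e] <- [1a 0b 8e 16 fe]
D2: mem[0x02..0x07] <- [0d 14 0b d1 04 a7]
D3: mem[0x1f..0x20] <- [80 32]
D4: mem[0x02..0x03] <- [80 32]
query mem[0x05]=0xd1, mem[0x13]=0xeb, mem[0x1e]=0xfe, mem[0x06]=0x04, mem[0x1f]=0x80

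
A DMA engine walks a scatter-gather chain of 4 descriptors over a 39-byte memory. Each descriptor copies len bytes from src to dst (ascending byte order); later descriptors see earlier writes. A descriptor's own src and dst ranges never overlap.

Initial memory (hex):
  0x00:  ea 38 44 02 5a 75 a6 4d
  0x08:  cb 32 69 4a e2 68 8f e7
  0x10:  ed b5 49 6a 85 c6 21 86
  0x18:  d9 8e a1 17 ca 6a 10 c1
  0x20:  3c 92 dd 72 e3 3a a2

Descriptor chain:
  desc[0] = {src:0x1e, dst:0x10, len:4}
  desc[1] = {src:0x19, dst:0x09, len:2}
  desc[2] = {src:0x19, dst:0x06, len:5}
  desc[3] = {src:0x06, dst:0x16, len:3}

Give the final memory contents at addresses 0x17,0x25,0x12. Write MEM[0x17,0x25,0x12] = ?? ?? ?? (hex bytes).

MEM[0x17,0x25,0x12] = a1 3a 3c

#0 dst[0x10+4] := {0x10,0xc1,0x3c,0x92}
#1 dst[0x09+2] := {0x8e,0xa1}
#2 dst[0x06+5] := {0x8e,0xa1,0x17,0xca,0x6a}
#3 dst[0x16+3] := {0x8e,0xa1,0x17}
query mem[0x17]=0xa1, mem[0x25]=0x3a, mem[0x12]=0x3c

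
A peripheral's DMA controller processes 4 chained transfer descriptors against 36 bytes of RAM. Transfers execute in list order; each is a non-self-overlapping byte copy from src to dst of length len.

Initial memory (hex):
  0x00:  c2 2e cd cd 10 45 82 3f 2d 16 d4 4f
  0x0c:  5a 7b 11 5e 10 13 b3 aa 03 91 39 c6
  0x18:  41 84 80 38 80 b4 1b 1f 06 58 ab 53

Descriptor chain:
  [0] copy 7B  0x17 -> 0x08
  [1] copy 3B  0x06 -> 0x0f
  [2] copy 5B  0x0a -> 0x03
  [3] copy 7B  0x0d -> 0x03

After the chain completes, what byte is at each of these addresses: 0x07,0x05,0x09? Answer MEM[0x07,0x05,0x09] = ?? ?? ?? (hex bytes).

MEM[0x07,0x05,0x09] = c6 82 aa

  after D0: wrote 7B at 0x08 = c64184803880b4
  after D1: wrote 3B at 0x0f = 823fc6
  after D2: wrote 5B at 0x03 = 84803880b4
  after D3: wrote 7B at 0x03 = 80b4823fc6b3aa
query mem[0x07]=0xc6, mem[0x05]=0x82, mem[0x09]=0xaa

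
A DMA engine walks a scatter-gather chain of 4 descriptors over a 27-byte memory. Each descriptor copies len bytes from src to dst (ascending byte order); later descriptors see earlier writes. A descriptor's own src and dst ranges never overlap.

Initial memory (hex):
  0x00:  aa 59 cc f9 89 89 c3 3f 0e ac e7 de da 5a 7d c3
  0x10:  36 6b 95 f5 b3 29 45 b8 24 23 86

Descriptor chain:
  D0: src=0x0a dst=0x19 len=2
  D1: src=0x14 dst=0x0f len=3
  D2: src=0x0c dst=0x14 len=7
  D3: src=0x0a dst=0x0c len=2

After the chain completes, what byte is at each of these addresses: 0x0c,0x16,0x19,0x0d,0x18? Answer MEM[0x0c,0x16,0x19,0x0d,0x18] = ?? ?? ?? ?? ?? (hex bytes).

MEM[0x0c,0x16,0x19,0x0d,0x18] = e7 7d 45 de 29

[0] 0x0a->0x19 len=2 : e7 de
[1] 0x14->0x0f len=3 : b3 29 45
[2] 0x0c->0x14 len=7 : da 5a 7d b3 29 45 95
[3] 0x0a->0x0c len=2 : e7 de
query mem[0x0c]=0xe7, mem[0x16]=0x7d, mem[0x19]=0x45, mem[0x0d]=0xde, mem[0x18]=0x29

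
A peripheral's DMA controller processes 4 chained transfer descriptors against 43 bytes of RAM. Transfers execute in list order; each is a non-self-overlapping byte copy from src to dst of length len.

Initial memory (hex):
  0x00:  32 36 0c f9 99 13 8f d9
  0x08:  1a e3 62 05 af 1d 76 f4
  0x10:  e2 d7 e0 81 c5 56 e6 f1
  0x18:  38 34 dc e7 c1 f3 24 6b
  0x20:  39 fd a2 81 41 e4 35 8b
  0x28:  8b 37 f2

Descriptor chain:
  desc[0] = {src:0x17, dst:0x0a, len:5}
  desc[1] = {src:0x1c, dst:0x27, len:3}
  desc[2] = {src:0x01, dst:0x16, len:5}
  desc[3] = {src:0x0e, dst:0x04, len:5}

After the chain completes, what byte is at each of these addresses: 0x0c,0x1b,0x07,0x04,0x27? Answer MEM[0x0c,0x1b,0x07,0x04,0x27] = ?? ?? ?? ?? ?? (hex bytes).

MEM[0x0c,0x1b,0x07,0x04,0x27] = 34 e7 d7 e7 c1

D0: mem[0x0a..0x0e] <- [f1 38 34 dc e7]
D1: mem[0x27..0x29] <- [c1 f3 24]
D2: mem[0x16..0x1a] <- [36 0c f9 99 13]
D3: mem[0x04..0x08] <- [e7 f4 e2 d7 e0]
query mem[0x0c]=0x34, mem[0x1b]=0xe7, mem[0x07]=0xd7, mem[0x04]=0xe7, mem[0x27]=0xc1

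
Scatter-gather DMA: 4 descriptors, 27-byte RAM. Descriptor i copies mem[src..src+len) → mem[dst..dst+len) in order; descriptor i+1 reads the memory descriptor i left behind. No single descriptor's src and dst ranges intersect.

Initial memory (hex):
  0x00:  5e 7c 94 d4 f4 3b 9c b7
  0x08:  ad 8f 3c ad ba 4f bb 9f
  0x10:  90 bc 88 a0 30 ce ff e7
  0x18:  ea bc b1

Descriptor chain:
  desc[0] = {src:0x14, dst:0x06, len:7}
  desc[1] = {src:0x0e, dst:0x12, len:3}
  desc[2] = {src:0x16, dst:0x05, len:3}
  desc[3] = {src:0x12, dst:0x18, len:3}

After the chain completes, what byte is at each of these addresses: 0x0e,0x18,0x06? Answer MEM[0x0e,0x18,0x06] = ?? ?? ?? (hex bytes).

D0: mem[0x06..0x0c] <- [30 ce ff e7 ea bc b1]
D1: mem[0x12..0x14] <- [bb 9f 90]
D2: mem[0x05..0x07] <- [ff e7 ea]
D3: mem[0x18..0x1a] <- [bb 9f 90]
query mem[0x0e]=0xbb, mem[0x18]=0xbb, mem[0x06]=0xe7

MEM[0x0e,0x18,0x06] = bb bb e7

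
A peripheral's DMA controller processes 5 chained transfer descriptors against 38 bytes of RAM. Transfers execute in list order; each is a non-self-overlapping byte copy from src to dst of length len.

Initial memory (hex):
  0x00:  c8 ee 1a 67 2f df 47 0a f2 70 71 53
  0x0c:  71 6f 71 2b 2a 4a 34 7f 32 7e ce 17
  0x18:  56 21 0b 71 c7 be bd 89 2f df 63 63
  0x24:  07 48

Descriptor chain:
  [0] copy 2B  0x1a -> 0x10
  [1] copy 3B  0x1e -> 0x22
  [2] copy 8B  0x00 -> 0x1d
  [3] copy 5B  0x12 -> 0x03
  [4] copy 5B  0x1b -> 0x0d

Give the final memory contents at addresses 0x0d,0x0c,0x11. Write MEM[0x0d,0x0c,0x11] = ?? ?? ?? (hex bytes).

MEM[0x0d,0x0c,0x11] = 71 71 1a

D0: mem[0x10..0x11] <- [0b 71]
D1: mem[0x22..0x24] <- [bd 89 2f]
D2: mem[0x1d..0x24] <- [c8 ee 1a 67 2f df 47 0a]
D3: mem[0x03..0x07] <- [34 7f 32 7e ce]
D4: mem[0x0d..0x11] <- [71 c7 c8 ee 1a]
query mem[0x0d]=0x71, mem[0x0c]=0x71, mem[0x11]=0x1a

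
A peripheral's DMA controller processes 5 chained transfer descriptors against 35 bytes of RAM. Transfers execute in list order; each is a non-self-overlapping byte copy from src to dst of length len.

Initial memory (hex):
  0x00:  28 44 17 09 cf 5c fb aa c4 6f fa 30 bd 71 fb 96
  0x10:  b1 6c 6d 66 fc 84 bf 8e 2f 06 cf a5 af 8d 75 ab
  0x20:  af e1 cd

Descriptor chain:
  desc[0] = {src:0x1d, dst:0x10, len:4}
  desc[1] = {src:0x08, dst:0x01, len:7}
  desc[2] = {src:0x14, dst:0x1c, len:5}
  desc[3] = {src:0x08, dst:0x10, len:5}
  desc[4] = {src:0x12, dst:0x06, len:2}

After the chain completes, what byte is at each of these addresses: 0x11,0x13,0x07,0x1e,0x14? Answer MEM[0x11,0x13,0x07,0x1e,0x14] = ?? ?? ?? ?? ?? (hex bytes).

MEM[0x11,0x13,0x07,0x1e,0x14] = 6f 30 30 bf bd

  after D0: wrote 4B at 0x10 = 8d75abaf
  after D1: wrote 7B at 0x01 = c46ffa30bd71fb
  after D2: wrote 5B at 0x1c = fc84bf8e2f
  after D3: wrote 5B at 0x10 = c46ffa30bd
  after D4: wrote 2B at 0x06 = fa30
query mem[0x11]=0x6f, mem[0x13]=0x30, mem[0x07]=0x30, mem[0x1e]=0xbf, mem[0x14]=0xbd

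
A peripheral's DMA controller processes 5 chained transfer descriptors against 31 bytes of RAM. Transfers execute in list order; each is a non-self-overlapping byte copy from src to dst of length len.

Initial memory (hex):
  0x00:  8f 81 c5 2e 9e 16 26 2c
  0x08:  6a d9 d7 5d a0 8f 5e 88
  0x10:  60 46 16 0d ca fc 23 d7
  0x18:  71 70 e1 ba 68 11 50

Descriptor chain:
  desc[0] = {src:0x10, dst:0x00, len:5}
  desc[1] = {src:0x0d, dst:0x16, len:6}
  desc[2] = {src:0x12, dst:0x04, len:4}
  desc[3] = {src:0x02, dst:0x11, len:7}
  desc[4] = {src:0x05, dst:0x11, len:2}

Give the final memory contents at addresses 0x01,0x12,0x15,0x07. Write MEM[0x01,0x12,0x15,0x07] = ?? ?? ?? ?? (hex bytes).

[0] 0x10->0x00 len=5 : 60 46 16 0d ca
[1] 0x0d->0x16 len=6 : 8f 5e 88 60 46 16
[2] 0x12->0x04 len=4 : 16 0d ca fc
[3] 0x02->0x11 len=7 : 16 0d 16 0d ca fc 6a
[4] 0x05->0x11 len=2 : 0d ca
query mem[0x01]=0x46, mem[0x12]=0xca, mem[0x15]=0xca, mem[0x07]=0xfc

MEM[0x01,0x12,0x15,0x07] = 46 ca ca fc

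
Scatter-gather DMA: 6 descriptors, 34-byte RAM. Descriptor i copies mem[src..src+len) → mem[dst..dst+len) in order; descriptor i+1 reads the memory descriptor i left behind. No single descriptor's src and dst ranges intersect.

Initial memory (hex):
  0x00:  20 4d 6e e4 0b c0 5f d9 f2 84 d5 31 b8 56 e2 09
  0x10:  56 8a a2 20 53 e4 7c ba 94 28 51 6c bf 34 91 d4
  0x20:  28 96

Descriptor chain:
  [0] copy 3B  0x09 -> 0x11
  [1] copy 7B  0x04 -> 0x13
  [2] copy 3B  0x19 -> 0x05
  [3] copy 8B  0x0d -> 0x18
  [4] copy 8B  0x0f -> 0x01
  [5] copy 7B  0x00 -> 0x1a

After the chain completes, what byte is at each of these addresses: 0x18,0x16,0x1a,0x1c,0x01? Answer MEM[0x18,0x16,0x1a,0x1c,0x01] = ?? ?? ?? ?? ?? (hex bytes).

MEM[0x18,0x16,0x1a,0x1c,0x01] = 56 d9 20 56 09

D0: mem[0x11..0x13] <- [84 d5 31]
D1: mem[0x13..0x19] <- [0b c0 5f d9 f2 84 d5]
D2: mem[0x05..0x07] <- [d5 51 6c]
D3: mem[0x18..0x1f] <- [56 e2 09 56 84 d5 0b c0]
D4: mem[0x01..0x08] <- [09 56 84 d5 0b c0 5f d9]
D5: mem[0x1a..0x20] <- [20 09 56 84 d5 0b c0]
query mem[0x18]=0x56, mem[0x16]=0xd9, mem[0x1a]=0x20, mem[0x1c]=0x56, mem[0x01]=0x09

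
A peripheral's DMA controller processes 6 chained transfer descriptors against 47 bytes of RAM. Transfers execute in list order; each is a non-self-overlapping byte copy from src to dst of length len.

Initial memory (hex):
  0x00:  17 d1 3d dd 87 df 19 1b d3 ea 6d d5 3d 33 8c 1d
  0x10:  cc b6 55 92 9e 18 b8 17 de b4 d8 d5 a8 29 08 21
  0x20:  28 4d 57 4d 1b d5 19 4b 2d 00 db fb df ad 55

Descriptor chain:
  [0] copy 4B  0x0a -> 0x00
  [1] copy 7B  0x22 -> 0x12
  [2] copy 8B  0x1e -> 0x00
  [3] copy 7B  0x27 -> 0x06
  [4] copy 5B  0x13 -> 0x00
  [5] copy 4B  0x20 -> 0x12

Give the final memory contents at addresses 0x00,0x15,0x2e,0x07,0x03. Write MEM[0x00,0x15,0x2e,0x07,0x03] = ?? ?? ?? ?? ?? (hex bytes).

MEM[0x00,0x15,0x2e,0x07,0x03] = 4d 4d 55 2d 19

  after D0: wrote 4B at 0x00 = 6dd53d33
  after D1: wrote 7B at 0x12 = 574d1bd5194b2d
  after D2: wrote 8B at 0x00 = 0821284d574d1bd5
  after D3: wrote 7B at 0x06 = 4b2d00dbfbdfad
  after D4: wrote 5B at 0x00 = 4d1bd5194b
  after D5: wrote 4B at 0x12 = 284d574d
query mem[0x00]=0x4d, mem[0x15]=0x4d, mem[0x2e]=0x55, mem[0x07]=0x2d, mem[0x03]=0x19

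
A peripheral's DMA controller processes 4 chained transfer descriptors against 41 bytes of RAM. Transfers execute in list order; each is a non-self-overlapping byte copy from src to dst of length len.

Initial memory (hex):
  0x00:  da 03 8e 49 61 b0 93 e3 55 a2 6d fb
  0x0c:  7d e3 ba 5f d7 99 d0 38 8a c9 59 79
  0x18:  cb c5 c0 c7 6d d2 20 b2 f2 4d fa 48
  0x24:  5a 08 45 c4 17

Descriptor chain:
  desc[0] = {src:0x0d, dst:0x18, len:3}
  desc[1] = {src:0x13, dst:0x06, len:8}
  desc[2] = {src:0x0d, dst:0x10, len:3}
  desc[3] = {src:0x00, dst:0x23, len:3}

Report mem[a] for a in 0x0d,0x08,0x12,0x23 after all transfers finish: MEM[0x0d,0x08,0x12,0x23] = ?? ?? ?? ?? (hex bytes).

MEM[0x0d,0x08,0x12,0x23] = 5f c9 5f da

#0 dst[0x18+3] := {0xe3,0xba,0x5f}
#1 dst[0x06+8] := {0x38,0x8a,0xc9,0x59,0x79,0xe3,0xba,0x5f}
#2 dst[0x10+3] := {0x5f,0xba,0x5f}
#3 dst[0x23+3] := {0xda,0x03,0x8e}
query mem[0x0d]=0x5f, mem[0x08]=0xc9, mem[0x12]=0x5f, mem[0x23]=0xda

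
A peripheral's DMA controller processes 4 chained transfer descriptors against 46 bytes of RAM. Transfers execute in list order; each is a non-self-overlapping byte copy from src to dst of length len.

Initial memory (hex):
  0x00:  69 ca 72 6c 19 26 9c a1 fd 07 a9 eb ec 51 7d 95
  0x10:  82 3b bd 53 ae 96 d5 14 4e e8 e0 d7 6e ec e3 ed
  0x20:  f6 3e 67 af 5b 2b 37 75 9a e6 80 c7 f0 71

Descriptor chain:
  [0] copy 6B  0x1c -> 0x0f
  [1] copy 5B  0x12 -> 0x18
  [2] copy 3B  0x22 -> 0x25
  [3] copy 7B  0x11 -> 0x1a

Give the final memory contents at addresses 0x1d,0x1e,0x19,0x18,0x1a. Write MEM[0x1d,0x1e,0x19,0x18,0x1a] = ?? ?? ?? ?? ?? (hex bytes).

MEM[0x1d,0x1e,0x19,0x18,0x1a] = 3e 96 f6 ed e3

  after D0: wrote 6B at 0x0f = 6eece3edf63e
  after D1: wrote 5B at 0x18 = edf63e96d5
  after D2: wrote 3B at 0x25 = 67af5b
  after D3: wrote 7B at 0x1a = e3edf63e96d514
query mem[0x1d]=0x3e, mem[0x1e]=0x96, mem[0x19]=0xf6, mem[0x18]=0xed, mem[0x1a]=0xe3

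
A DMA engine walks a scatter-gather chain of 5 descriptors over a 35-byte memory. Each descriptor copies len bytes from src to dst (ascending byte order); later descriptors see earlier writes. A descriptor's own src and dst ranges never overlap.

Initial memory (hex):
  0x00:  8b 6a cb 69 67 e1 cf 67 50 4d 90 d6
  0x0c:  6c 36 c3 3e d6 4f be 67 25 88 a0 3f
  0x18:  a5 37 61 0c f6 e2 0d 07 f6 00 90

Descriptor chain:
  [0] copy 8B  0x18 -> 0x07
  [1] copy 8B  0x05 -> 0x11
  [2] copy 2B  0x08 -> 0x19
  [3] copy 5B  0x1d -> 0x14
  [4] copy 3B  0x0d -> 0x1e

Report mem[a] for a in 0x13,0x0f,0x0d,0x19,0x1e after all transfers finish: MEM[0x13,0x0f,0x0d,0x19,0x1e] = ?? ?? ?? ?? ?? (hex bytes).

D0: mem[0x07..0x0e] <- [a5 37 61 0c f6 e2 0d 07]
D1: mem[0x11..0x18] <- [e1 cf a5 37 61 0c f6 e2]
D2: mem[0x19..0x1a] <- [37 61]
D3: mem[0x14..0x18] <- [e2 0d 07 f6 00]
D4: mem[0x1e..0x20] <- [0d 07 3e]
query mem[0x13]=0xa5, mem[0x0f]=0x3e, mem[0x0d]=0x0d, mem[0x19]=0x37, mem[0x1e]=0x0d

MEM[0x13,0x0f,0x0d,0x19,0x1e] = a5 3e 0d 37 0d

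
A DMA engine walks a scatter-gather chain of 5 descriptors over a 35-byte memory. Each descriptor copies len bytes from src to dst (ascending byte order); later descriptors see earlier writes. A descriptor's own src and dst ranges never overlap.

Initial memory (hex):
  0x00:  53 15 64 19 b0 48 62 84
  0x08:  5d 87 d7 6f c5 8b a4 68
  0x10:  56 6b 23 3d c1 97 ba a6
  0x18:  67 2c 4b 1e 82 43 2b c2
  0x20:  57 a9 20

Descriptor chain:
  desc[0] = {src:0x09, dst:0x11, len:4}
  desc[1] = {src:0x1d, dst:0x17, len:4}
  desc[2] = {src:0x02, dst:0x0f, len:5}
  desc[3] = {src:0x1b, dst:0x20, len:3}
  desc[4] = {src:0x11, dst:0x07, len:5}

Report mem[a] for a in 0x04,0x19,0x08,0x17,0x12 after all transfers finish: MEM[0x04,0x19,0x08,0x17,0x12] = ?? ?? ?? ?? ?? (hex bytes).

  after D0: wrote 4B at 0x11 = 87d76fc5
  after D1: wrote 4B at 0x17 = 432bc257
  after D2: wrote 5B at 0x0f = 6419b04862
  after D3: wrote 3B at 0x20 = 1e8243
  after D4: wrote 5B at 0x07 = b04862c597
query mem[0x04]=0xb0, mem[0x19]=0xc2, mem[0x08]=0x48, mem[0x17]=0x43, mem[0x12]=0x48

MEM[0x04,0x19,0x08,0x17,0x12] = b0 c2 48 43 48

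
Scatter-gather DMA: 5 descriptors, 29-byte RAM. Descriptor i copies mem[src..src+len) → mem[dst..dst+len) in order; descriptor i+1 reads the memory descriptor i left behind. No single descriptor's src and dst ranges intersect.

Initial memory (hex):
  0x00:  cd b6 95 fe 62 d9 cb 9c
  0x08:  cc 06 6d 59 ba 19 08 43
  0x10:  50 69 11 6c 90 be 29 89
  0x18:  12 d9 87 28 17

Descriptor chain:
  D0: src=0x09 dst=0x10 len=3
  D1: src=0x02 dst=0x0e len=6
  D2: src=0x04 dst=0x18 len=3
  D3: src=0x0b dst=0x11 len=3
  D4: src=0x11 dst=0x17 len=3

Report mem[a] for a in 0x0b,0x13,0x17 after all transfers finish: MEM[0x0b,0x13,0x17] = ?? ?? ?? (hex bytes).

#0 dst[0x10+3] := {0x06,0x6d,0x59}
#1 dst[0x0e+6] := {0x95,0xfe,0x62,0xd9,0xcb,0x9c}
#2 dst[0x18+3] := {0x62,0xd9,0xcb}
#3 dst[0x11+3] := {0x59,0xba,0x19}
#4 dst[0x17+3] := {0x59,0xba,0x19}
query mem[0x0b]=0x59, mem[0x13]=0x19, mem[0x17]=0x59

MEM[0x0b,0x13,0x17] = 59 19 59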